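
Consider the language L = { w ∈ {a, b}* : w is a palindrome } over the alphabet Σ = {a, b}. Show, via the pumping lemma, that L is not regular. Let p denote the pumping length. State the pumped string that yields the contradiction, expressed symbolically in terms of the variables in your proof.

Assume L is regular. Let p be the pumping length given by the pumping lemma.
Take w = a^p b a^p, a palindrome of length 2p+1 ≥ p.
The pumping lemma gives a decomposition w = xyz where |xy| ≤ p and y is nonempty.
The first p characters of w are a's, so xy (and hence y) consists only of a's. Write y = a^k, 1 ≤ k ≤ p.
Pump with i = 2: xy^2z = a^{p+k} b a^p. Its reverse is a^p b a^{p+k}, which differs from xy^2z since k ≥ 1. So xy^2z is not a palindrome and xy^2z ∉ L.
This is a contradiction; hence L is not regular.

a^{p+k} b a^p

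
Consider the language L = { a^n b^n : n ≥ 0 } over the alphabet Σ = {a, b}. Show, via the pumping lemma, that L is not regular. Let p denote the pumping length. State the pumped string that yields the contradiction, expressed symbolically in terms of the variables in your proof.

a^{p+k} b^p

Suppose for contradiction that L is regular, and let p be the pumping length.
Choose w = a^p b^p, which is in L with |w| = 2p ≥ p.
Write w = xyz as guaranteed by the lemma, with |xy| ≤ p and |y| ≥ 1.
The first p characters of w are a's, so xy (and hence y) consists only of a's. Write y = a^k, 1 ≤ k ≤ p.
Pump with i = 2: xy^2z = a^{p+k} b^p. For this to lie in L we would need p = p+k, which forces k = 0. But k ≥ 1, so xy^2z ∉ L.
Contradiction. Therefore L is not regular.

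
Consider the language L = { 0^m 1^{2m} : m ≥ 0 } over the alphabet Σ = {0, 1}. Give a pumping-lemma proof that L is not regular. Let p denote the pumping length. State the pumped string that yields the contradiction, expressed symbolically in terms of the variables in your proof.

0^{p+k} 1^{2p}

Suppose for contradiction that L is regular, and let p be the pumping length.
Let w = 0^p 1^{2p} ∈ L; note |w| = 3p ≥ p.
The pumping lemma gives a decomposition w = xyz where |xy| ≤ p and y is nonempty.
The first p characters of w are 0's, so xy (and hence y) consists only of 0's. Write y = 0^k, 1 ≤ k ≤ p.
Pump with i = 2: xy^2z = 0^{p+k} 1^{2p}. For this to lie in L we would need 2p = 2(p+k), which forces k = 0. But k ≥ 1, so xy^2z ∉ L.
This is a contradiction; hence L is not regular.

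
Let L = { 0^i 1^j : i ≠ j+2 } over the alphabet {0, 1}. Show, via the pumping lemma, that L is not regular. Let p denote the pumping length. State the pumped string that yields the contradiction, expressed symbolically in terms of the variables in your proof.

Toward a contradiction, assume L is regular with pumping length p.
Choose w = 0^p 1^{p+p!-2}. Since p ≠ (p+p!-2)+2 = p+p!, w ∈ L; and |w| ≥ p.
Write w = xyz as guaranteed by the lemma, with |xy| ≤ p and y is nonempty.
Because |xy| ≤ p and w begins with p copies of 0, we have y = 0^k with 1 ≤ k ≤ p.
Since 1 ≤ k ≤ p, k divides p!; set t = 1 + p!/k. Then xy^t z has p + (p!/k)·k = p + p! copies of 0. Now the 0-count is p+p! and (1-count)+2 = (p+p!-2)+2 = p+p!, so i ≠ j+2 fails. So xy^t z = 0^{p+p!} 1^{p+p!-2} ∉ L.
This is a contradiction; hence L is not regular.

0^{p+p!} 1^{p+p!-2}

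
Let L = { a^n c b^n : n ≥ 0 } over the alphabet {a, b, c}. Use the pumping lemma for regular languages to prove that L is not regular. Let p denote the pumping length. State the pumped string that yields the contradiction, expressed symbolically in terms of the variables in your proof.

Assume L is regular; let p be its pumping constant.
Take w = a^p c b^p ∈ L with |w| = 2p+1 ≥ p.
By the pumping lemma, w = xyz with |xy| ≤ p and |y| ≥ 1.
The first p characters of w are a's, so xy (and hence y) consists only of a's. Write y = a^k, 1 ≤ k ≤ p.
Pump with i = 2: xy^2z = a^{p+k} c b^p, which would require p+k = p. But k ≥ 1, so xy^2z ∉ L.
This contradicts the pumping lemma, so L is not regular.

a^{p+k} c b^p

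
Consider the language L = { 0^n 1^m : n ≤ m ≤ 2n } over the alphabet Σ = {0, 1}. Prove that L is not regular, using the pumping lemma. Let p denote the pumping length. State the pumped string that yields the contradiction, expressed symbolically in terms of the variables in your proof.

0^{p+k} 1^p

Assume L is regular; let p be its pumping constant.
Take w = 0^p 1^p ∈ L (since p ≤ p ≤ 2p), with |w| = 2p ≥ p.
Write w = xyz as guaranteed by the lemma, with |xy| ≤ p and |y| > 0.
Since the first p symbols of w are all 0's and |xy| ≤ p, y lies entirely in the leading 0-block: y = 0^k for some k with 1 ≤ k ≤ p.
Pump with i = 2: xy^2z = 0^{p+k} 1^p. Now n = p+k > p = m, so the condition n ≤ m fails. Thus xy^2z ∉ L.
Contradiction. Therefore L is not regular.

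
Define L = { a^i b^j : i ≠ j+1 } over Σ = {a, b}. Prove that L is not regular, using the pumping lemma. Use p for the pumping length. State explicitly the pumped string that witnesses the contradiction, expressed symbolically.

a^{p+p!} b^{p+p!-1}

Toward a contradiction, assume L is regular with pumping length p.
Choose w = a^p b^{p+p!-1}. Since p ≠ (p+p!-1)+1 = p+p!, w ∈ L; and |w| ≥ p.
By the pumping lemma, w = xyz with |xy| ≤ p and y is nonempty.
The first p characters of w are a's, so xy (and hence y) consists only of a's. Write y = a^k, 1 ≤ k ≤ p.
Since 1 ≤ k ≤ p, k divides p!; set t = 1 + p!/k. Then xy^t z has p + (p!/k)·k = p + p! copies of a. Now the a-count is p+p! and (b-count)+1 = (p+p!-1)+1 = p+p!, so i ≠ j+1 fails. So xy^t z = a^{p+p!} b^{p+p!-1} ∉ L.
This is a contradiction; hence L is not regular.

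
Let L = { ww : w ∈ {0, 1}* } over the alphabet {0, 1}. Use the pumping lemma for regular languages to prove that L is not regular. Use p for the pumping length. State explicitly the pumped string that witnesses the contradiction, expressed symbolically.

Assume L is regular. Let p be the pumping length given by the pumping lemma.
Take w = 0^p 1^p 0^p 1^p = uu where u = 0^p1^p; then w ∈ L and |w| = 4p ≥ p.
Write w = xyz as guaranteed by the lemma, with |xy| ≤ p and |y| ≥ 1.
Since the first p symbols of w are all 0's and |xy| ≤ p, y lies entirely in the leading 0-block: y = 0^k for some k with 1 ≤ k ≤ p.
Pump with i = 2: xy^2z = 0^{p+k} 1^p 0^p 1^p, of length 4p+k. Suppose this equals vv. The string starts with 0 and ends with 1, so v does too; thus the boundary between the two copies of v is a 1→0 transition. There is exactly one such transition, at position 2p+k, so |v| = 2p+k and |vv| = 4p+2k ≠ 4p+k since k ≥ 1. So xy^2z ∉ L.
This is a contradiction; hence L is not regular.

0^{p+k} 1^p 0^p 1^p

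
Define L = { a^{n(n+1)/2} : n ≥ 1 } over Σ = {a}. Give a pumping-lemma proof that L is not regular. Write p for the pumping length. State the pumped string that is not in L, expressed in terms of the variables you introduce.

Toward a contradiction, assume L is regular with pumping length p.
Take w = a^{p(p+1)/2} ∈ L with |w| = p(p+1)/2 ≥ p.
The pumping lemma gives a decomposition w = xyz where |xy| ≤ p and |y| > 0.
Then y = a^k for some k with 1 ≤ k ≤ p.
Pump with i = 2: xy^2z = a^{p(p+1)/2+k}. Since 1 ≤ k ≤ p, p(p+1)/2 < p(p+1)/2+k ≤ p(p+1)/2+p < (p+1)(p+2)/2, so p(p+1)/2+k is strictly between consecutive triangular numbers. So xy^2z ∉ L.
Contradiction. Therefore L is not regular.

a^{p(p+1)/2+k}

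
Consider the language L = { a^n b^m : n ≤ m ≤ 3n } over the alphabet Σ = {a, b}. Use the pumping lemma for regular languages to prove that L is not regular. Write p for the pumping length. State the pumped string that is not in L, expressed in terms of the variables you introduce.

a^{p+k} b^p

Assume L is regular. Let p be the pumping length given by the pumping lemma.
Take w = a^p b^p ∈ L (since p ≤ p ≤ 3p), with |w| = 2p ≥ p.
Write w = xyz as guaranteed by the lemma, with |xy| ≤ p and |y| ≥ 1.
The first p characters of w are a's, so xy (and hence y) consists only of a's. Write y = a^k, 1 ≤ k ≤ p.
Pump with i = 2: xy^2z = a^{p+k} b^p. Now n = p+k > p = m, so the condition n ≤ m fails. Thus xy^2z ∉ L.
This is a contradiction; hence L is not regular.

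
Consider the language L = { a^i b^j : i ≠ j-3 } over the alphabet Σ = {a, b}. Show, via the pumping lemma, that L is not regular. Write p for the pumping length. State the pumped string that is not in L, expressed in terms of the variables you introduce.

a^{p+p!} b^{p+p!+3}

Assume L is regular. Let p be the pumping length given by the pumping lemma.
Choose w = a^p b^{p+p!+3}. Since p ≠ (p+p!+3)-3 = p+p!, w ∈ L; and |w| ≥ p.
The pumping lemma gives a decomposition w = xyz where |xy| ≤ p and |y| ≥ 1.
Since the first p symbols of w are all a's and |xy| ≤ p, y lies entirely in the leading a-block: y = a^k for some k with 1 ≤ k ≤ p.
Since 1 ≤ k ≤ p, k divides p!; set t = 1 + p!/k. Then xy^t z has p + (p!/k)·k = p + p! copies of a. Now the a-count is p+p! and (b-count)-3 = (p+p!+3)-3 = p+p!, so i ≠ j-3 fails. So xy^t z = a^{p+p!} b^{p+p!+3} ∉ L.
Contradiction. Therefore L is not regular.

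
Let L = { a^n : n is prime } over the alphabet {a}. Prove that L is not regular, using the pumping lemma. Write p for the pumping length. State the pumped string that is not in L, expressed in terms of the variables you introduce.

Toward a contradiction, assume L is regular with pumping length p.
Let q be a prime with q ≥ p+2 (infinitely many primes exist), and take w = a^q ∈ L with |w| = q ≥ p.
Write w = xyz as guaranteed by the lemma, with |xy| ≤ p and |y| > 0.
Then y = a^k for some k with 1 ≤ k ≤ p.
Since 1 ≤ k ≤ p, |xz| = q-k. Pump with i = q+1: |xy^{q+1}z| = (q-k)+(q+1)k = q+qk = q(1+k), which is composite (both factors ≥ 2). So xy^{q+1}z = a^{q(1+k)} ∉ L.
This contradicts the pumping lemma, so L is not regular.

a^{q(1+k)}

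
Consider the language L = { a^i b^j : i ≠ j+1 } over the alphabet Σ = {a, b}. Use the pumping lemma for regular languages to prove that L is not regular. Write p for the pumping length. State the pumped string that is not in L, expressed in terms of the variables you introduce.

a^{p+p!} b^{p+p!-1}

Suppose for contradiction that L is regular, and let p be the pumping length.
Choose w = a^p b^{p+p!-1}. Since p ≠ (p+p!-1)+1 = p+p!, w ∈ L; and |w| ≥ p.
By the pumping lemma, w = xyz with |xy| ≤ p and |y| > 0.
Because |xy| ≤ p and w begins with p copies of a, we have y = a^k with 1 ≤ k ≤ p.
Since 1 ≤ k ≤ p, k divides p!; set t = 1 + p!/k. Then xy^t z has p + (p!/k)·k = p + p! copies of a. Now the a-count is p+p! and (b-count)+1 = (p+p!-1)+1 = p+p!, so i ≠ j+1 fails. So xy^t z = a^{p+p!} b^{p+p!-1} ∉ L.
This is a contradiction; hence L is not regular.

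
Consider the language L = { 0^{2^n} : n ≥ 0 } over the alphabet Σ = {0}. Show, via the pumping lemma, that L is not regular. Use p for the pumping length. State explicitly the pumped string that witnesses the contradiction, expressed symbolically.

Assume L is regular; let p be its pumping constant.
Take w = 0^{2^p} ∈ L with |w| = 2^p ≥ p.
The pumping lemma gives a decomposition w = xyz where |xy| ≤ p and y is nonempty.
Then y = 0^k for some k with 1 ≤ k ≤ p.
Pump with i = 2: xy^2z = 0^{2^p+k}. Since 1 ≤ k ≤ p < 2^p, we have 2^p < 2^p+k < 2^{p+1}, so 2^p+k is not a power of 2. So xy^2z ∉ L.
This is a contradiction; hence L is not regular.

0^{2^p+k}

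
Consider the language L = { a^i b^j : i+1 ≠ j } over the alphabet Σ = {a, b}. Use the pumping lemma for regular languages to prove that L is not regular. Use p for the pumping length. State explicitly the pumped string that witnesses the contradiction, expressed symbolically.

Assume L is regular; let p be its pumping constant.
Choose w = a^p b^{p+p!+1}. Since p ≠ (p+p!+1)-1 = p+p!, w ∈ L; and |w| ≥ p.
By the pumping lemma, w = xyz with |xy| ≤ p and y is nonempty.
Because |xy| ≤ p and w begins with p copies of a, we have y = a^k with 1 ≤ k ≤ p.
Since 1 ≤ k ≤ p, k divides p!; set t = 1 + p!/k. Then xy^t z has p + (p!/k)·k = p + p! copies of a. Now the a-count is p+p! and (b-count)-1 = (p+p!+1)-1 = p+p!, so i+1 ≠ j fails. So xy^t z = a^{p+p!} b^{p+p!+1} ∉ L.
This contradicts the pumping lemma, so L is not regular.

a^{p+p!} b^{p+p!+1}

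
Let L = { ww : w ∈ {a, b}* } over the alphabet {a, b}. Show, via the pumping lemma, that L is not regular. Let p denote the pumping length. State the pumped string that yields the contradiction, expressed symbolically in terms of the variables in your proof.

Suppose for contradiction that L is regular, and let p be the pumping length.
Take w = a^p b^p a^p b^p = uu where u = a^pb^p; then w ∈ L and |w| = 4p ≥ p.
Write w = xyz as guaranteed by the lemma, with |xy| ≤ p and |y| > 0.
Because |xy| ≤ p and w begins with p copies of a, we have y = a^k with 1 ≤ k ≤ p.
Pump with i = 2: xy^2z = a^{p+k} b^p a^p b^p, of length 4p+k. Suppose this equals vv. The string starts with a and ends with b, so v does too; thus the boundary between the two copies of v is a b→a transition. There is exactly one such transition, at position 2p+k, so |v| = 2p+k and |vv| = 4p+2k ≠ 4p+k since k ≥ 1. So xy^2z ∉ L.
This contradicts the pumping lemma, so L is not regular.

a^{p+k} b^p a^p b^p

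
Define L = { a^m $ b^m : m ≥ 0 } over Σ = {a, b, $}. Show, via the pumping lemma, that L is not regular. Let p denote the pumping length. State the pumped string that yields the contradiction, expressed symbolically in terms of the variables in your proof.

Assume L is regular. Let p be the pumping length given by the pumping lemma.
Take w = a^p $ b^p ∈ L with |w| = 2p+1 ≥ p.
Write w = xyz as guaranteed by the lemma, with |xy| ≤ p and |y| ≥ 1.
Since the first p symbols of w are all a's and |xy| ≤ p, y lies entirely in the leading a-block: y = a^k for some k with 1 ≤ k ≤ p.
Pump with i = 2: xy^2z = a^{p+k} $ b^p, which would require p+k = p. But k ≥ 1, so xy^2z ∉ L.
This contradicts the pumping lemma, so L is not regular.

a^{p+k} $ b^p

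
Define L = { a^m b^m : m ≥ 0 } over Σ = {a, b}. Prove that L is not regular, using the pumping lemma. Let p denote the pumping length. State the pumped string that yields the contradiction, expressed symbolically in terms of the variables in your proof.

Assume L is regular. Let p be the pumping length given by the pumping lemma.
Take w = a^p b^p. Then w ∈ L and |w| = 2p ≥ p.
The pumping lemma gives a decomposition w = xyz where |xy| ≤ p and |y| > 0.
The first p characters of w are a's, so xy (and hence y) consists only of a's. Write y = a^k, 1 ≤ k ≤ p.
Pump with i = 2: xy^2z = a^{p+k} b^p. For this to lie in L we would need p = p+k, which forces k = 0. But k ≥ 1, so xy^2z ∉ L.
This is a contradiction; hence L is not regular.

a^{p+k} b^p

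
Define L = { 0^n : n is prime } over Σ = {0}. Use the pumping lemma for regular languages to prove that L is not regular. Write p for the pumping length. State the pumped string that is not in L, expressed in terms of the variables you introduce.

0^{q(1+k)}

Assume L is regular. Let p be the pumping length given by the pumping lemma.
Let q be a prime with q ≥ p+2 (infinitely many primes exist), and take w = 0^q ∈ L with |w| = q ≥ p.
Write w = xyz as guaranteed by the lemma, with |xy| ≤ p and y is nonempty.
Then y = 0^k for some k with 1 ≤ k ≤ p.
Since 1 ≤ k ≤ p, |xz| = q-k. Pump with i = q+1: |xy^{q+1}z| = (q-k)+(q+1)k = q+qk = q(1+k), which is composite (both factors ≥ 2). So xy^{q+1}z = 0^{q(1+k)} ∉ L.
This is a contradiction; hence L is not regular.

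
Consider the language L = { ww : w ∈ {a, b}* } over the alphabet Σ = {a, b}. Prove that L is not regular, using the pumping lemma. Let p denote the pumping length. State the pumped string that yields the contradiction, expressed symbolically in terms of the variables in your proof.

a^{p+k} b^p a^p b^p

Assume L is regular; let p be its pumping constant.
Take w = a^p b^p a^p b^p = uu where u = a^pb^p; then w ∈ L and |w| = 4p ≥ p.
The pumping lemma gives a decomposition w = xyz where |xy| ≤ p and |y| ≥ 1.
Since the first p symbols of w are all a's and |xy| ≤ p, y lies entirely in the leading a-block: y = a^k for some k with 1 ≤ k ≤ p.
Pump with i = 2: xy^2z = a^{p+k} b^p a^p b^p, of length 4p+k. Suppose this equals vv. The string starts with a and ends with b, so v does too; thus the boundary between the two copies of v is a b→a transition. There is exactly one such transition, at position 2p+k, so |v| = 2p+k and |vv| = 4p+2k ≠ 4p+k since k ≥ 1. So xy^2z ∉ L.
Contradiction. Therefore L is not regular.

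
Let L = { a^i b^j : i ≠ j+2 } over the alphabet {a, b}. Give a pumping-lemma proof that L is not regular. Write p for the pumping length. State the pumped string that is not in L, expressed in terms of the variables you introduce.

a^{p+p!} b^{p+p!-2}

Toward a contradiction, assume L is regular with pumping length p.
Choose w = a^p b^{p+p!-2}. Since p ≠ (p+p!-2)+2 = p+p!, w ∈ L; and |w| ≥ p.
Write w = xyz as guaranteed by the lemma, with |xy| ≤ p and |y| ≥ 1.
Since the first p symbols of w are all a's and |xy| ≤ p, y lies entirely in the leading a-block: y = a^k for some k with 1 ≤ k ≤ p.
Since 1 ≤ k ≤ p, k divides p!; set t = 1 + p!/k. Then xy^t z has p + (p!/k)·k = p + p! copies of a. Now the a-count is p+p! and (b-count)+2 = (p+p!-2)+2 = p+p!, so i ≠ j+2 fails. So xy^t z = a^{p+p!} b^{p+p!-2} ∉ L.
This is a contradiction; hence L is not regular.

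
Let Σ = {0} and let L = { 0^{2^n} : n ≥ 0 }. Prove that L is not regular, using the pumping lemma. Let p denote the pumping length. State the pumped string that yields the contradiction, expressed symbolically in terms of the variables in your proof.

Assume L is regular; let p be its pumping constant.
Take w = 0^{2^p} ∈ L with |w| = 2^p ≥ p.
Write w = xyz as guaranteed by the lemma, with |xy| ≤ p and y is nonempty.
Then y = 0^k for some k with 1 ≤ k ≤ p.
Pump with i = 2: xy^2z = 0^{2^p+k}. Since 1 ≤ k ≤ p < 2^p, we have 2^p < 2^p+k < 2^{p+1}, so 2^p+k is not a power of 2. So xy^2z ∉ L.
Contradiction. Therefore L is not regular.

0^{2^p+k}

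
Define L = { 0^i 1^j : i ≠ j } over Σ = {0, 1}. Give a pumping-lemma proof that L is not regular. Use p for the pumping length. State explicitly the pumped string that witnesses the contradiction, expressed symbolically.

0^{p+p!} 1^{p+p!}

Toward a contradiction, assume L is regular with pumping length p.
Choose w = 0^p 1^{p+p!}. Since p ≠ p+p!, w ∈ L; and |w| ≥ p.
By the pumping lemma, w = xyz with |xy| ≤ p and y is nonempty.
Because |xy| ≤ p and w begins with p copies of 0, we have y = 0^k with 1 ≤ k ≤ p.
Since 1 ≤ k ≤ p, k divides p!; set t = 1 + p!/k. Then xy^t z has p + (p!/k)·k = p + p! copies of 0. Now the 0-count equals the 1-count, so i ≠ j fails. So xy^t z = 0^{p+p!} 1^{p+p!} ∉ L.
This contradicts the pumping lemma, so L is not regular.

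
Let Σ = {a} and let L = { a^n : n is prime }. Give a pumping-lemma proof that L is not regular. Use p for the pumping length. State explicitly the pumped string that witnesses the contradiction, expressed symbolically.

Toward a contradiction, assume L is regular with pumping length p.
Let q be a prime with q ≥ p+2 (infinitely many primes exist), and take w = a^q ∈ L with |w| = q ≥ p.
By the pumping lemma, w = xyz with |xy| ≤ p and y is nonempty.
Then y = a^k for some k with 1 ≤ k ≤ p.
Since 1 ≤ k ≤ p, |xz| = q-k. Pump with i = q+1: |xy^{q+1}z| = (q-k)+(q+1)k = q+qk = q(1+k), which is composite (both factors ≥ 2). So xy^{q+1}z = a^{q(1+k)} ∉ L.
This is a contradiction; hence L is not regular.

a^{q(1+k)}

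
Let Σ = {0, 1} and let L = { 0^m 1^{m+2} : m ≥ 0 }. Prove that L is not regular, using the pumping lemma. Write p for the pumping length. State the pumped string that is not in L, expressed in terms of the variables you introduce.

0^{p+k} 1^{p+2}

Assume L is regular; let p be its pumping constant.
Choose w = 0^p 1^{p+2}, which is in L with |w| = 2p+2 ≥ p.
By the pumping lemma, w = xyz with |xy| ≤ p and |y| ≥ 1.
Since the first p symbols of w are all 0's and |xy| ≤ p, y lies entirely in the leading 0-block: y = 0^k for some k with 1 ≤ k ≤ p.
Pump with i = 2: xy^2z = 0^{p+k} 1^{p+2}. For this to lie in L we would need p+2 = (p+k)+2, which forces k = 0. But k ≥ 1, so xy^2z ∉ L.
Contradiction. Therefore L is not regular.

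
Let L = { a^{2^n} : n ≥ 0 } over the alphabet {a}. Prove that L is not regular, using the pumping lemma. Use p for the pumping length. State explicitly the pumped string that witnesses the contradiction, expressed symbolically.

Suppose for contradiction that L is regular, and let p be the pumping length.
Take w = a^{2^p} ∈ L with |w| = 2^p ≥ p.
The pumping lemma gives a decomposition w = xyz where |xy| ≤ p and y is nonempty.
Then y = a^k for some k with 1 ≤ k ≤ p.
Pump with i = 2: xy^2z = a^{2^p+k}. Since 1 ≤ k ≤ p < 2^p, we have 2^p < 2^p+k < 2^{p+1}, so 2^p+k is not a power of 2. So xy^2z ∉ L.
Contradiction. Therefore L is not regular.

a^{2^p+k}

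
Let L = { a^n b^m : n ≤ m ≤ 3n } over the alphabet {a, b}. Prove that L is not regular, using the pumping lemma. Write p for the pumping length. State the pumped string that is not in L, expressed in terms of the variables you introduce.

Assume L is regular. Let p be the pumping length given by the pumping lemma.
Take w = a^p b^p ∈ L (since p ≤ p ≤ 3p), with |w| = 2p ≥ p.
Write w = xyz as guaranteed by the lemma, with |xy| ≤ p and |y| ≥ 1.
Because |xy| ≤ p and w begins with p copies of a, we have y = a^k with 1 ≤ k ≤ p.
Pump with i = 2: xy^2z = a^{p+k} b^p. Now n = p+k > p = m, so the condition n ≤ m fails. Thus xy^2z ∉ L.
This is a contradiction; hence L is not regular.

a^{p+k} b^p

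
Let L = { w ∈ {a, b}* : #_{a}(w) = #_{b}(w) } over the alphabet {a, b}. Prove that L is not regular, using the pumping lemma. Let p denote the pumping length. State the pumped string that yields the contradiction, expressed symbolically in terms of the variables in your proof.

a^{p+k} b^p

Assume L is regular; let p be its pumping constant.
Choose w = a^p b^p ∈ L with |w| = 2p ≥ p.
The pumping lemma gives a decomposition w = xyz where |xy| ≤ p and |y| > 0.
Because |xy| ≤ p and w begins with p copies of a, we have y = a^k with 1 ≤ k ≤ p.
Pump with i = 2: xy^2z = a^{p+k} b^p has p+k occurrences of a but only p of b. Since k ≥ 1 the counts differ, so xy^2z ∉ L.
This contradicts the pumping lemma, so L is not regular.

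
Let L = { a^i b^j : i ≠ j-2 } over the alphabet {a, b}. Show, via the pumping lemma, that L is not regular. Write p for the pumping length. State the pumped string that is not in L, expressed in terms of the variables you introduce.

Suppose for contradiction that L is regular, and let p be the pumping length.
Choose w = a^p b^{p+p!+2}. Since p ≠ (p+p!+2)-2 = p+p!, w ∈ L; and |w| ≥ p.
By the pumping lemma, w = xyz with |xy| ≤ p and |y| ≥ 1.
Since the first p symbols of w are all a's and |xy| ≤ p, y lies entirely in the leading a-block: y = a^k for some k with 1 ≤ k ≤ p.
Since 1 ≤ k ≤ p, k divides p!; set t = 1 + p!/k. Then xy^t z has p + (p!/k)·k = p + p! copies of a. Now the a-count is p+p! and (b-count)-2 = (p+p!+2)-2 = p+p!, so i ≠ j-2 fails. So xy^t z = a^{p+p!} b^{p+p!+2} ∉ L.
This contradicts the pumping lemma, so L is not regular.

a^{p+p!} b^{p+p!+2}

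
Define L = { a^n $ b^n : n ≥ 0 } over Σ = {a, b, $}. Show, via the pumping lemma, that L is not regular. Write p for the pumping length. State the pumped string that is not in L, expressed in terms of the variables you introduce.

a^{p+k} $ b^p

Assume L is regular; let p be its pumping constant.
Take w = a^p $ b^p ∈ L with |w| = 2p+1 ≥ p.
By the pumping lemma, w = xyz with |xy| ≤ p and y is nonempty.
Because |xy| ≤ p and w begins with p copies of a, we have y = a^k with 1 ≤ k ≤ p.
Pump with i = 2: xy^2z = a^{p+k} $ b^p, which would require p+k = p. But k ≥ 1, so xy^2z ∉ L.
This contradicts the pumping lemma, so L is not regular.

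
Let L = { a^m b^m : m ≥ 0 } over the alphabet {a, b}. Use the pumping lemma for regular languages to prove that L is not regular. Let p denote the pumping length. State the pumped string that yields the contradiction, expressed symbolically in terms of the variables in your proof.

a^{p+k} b^p

Suppose for contradiction that L is regular, and let p be the pumping length.
Take w = a^p b^p. Then w ∈ L and |w| = 2p ≥ p.
The pumping lemma gives a decomposition w = xyz where |xy| ≤ p and |y| > 0.
Because |xy| ≤ p and w begins with p copies of a, we have y = a^k with 1 ≤ k ≤ p.
Pump with i = 2: xy^2z = a^{p+k} b^p. For this to lie in L we would need p = p+k, which forces k = 0. But k ≥ 1, so xy^2z ∉ L.
Contradiction. Therefore L is not regular.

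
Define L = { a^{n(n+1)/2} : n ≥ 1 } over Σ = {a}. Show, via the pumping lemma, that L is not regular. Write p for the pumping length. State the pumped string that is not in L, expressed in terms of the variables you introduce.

a^{p(p+1)/2+k}

Assume L is regular; let p be its pumping constant.
Take w = a^{p(p+1)/2} ∈ L with |w| = p(p+1)/2 ≥ p.
The pumping lemma gives a decomposition w = xyz where |xy| ≤ p and y is nonempty.
Then y = a^k for some k with 1 ≤ k ≤ p.
Pump with i = 2: xy^2z = a^{p(p+1)/2+k}. Since 1 ≤ k ≤ p, p(p+1)/2 < p(p+1)/2+k ≤ p(p+1)/2+p < (p+1)(p+2)/2, so p(p+1)/2+k is strictly between consecutive triangular numbers. So xy^2z ∉ L.
This contradicts the pumping lemma, so L is not regular.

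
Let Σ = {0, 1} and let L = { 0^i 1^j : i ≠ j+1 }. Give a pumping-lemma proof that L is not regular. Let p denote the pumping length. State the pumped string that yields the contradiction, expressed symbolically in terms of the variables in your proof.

0^{p+p!} 1^{p+p!-1}

Assume L is regular. Let p be the pumping length given by the pumping lemma.
Choose w = 0^p 1^{p+p!-1}. Since p ≠ (p+p!-1)+1 = p+p!, w ∈ L; and |w| ≥ p.
Write w = xyz as guaranteed by the lemma, with |xy| ≤ p and y is nonempty.
Since the first p symbols of w are all 0's and |xy| ≤ p, y lies entirely in the leading 0-block: y = 0^k for some k with 1 ≤ k ≤ p.
Since 1 ≤ k ≤ p, k divides p!; set t = 1 + p!/k. Then xy^t z has p + (p!/k)·k = p + p! copies of 0. Now the 0-count is p+p! and (1-count)+1 = (p+p!-1)+1 = p+p!, so i ≠ j+1 fails. So xy^t z = 0^{p+p!} 1^{p+p!-1} ∉ L.
This contradicts the pumping lemma, so L is not regular.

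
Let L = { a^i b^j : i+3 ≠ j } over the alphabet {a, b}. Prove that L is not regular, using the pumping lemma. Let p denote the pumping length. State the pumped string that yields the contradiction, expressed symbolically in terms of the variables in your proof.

a^{p+p!} b^{p+p!+3}

Suppose for contradiction that L is regular, and let p be the pumping length.
Choose w = a^p b^{p+p!+3}. Since p ≠ (p+p!+3)-3 = p+p!, w ∈ L; and |w| ≥ p.
Write w = xyz as guaranteed by the lemma, with |xy| ≤ p and y is nonempty.
Since the first p symbols of w are all a's and |xy| ≤ p, y lies entirely in the leading a-block: y = a^k for some k with 1 ≤ k ≤ p.
Since 1 ≤ k ≤ p, k divides p!; set t = 1 + p!/k. Then xy^t z has p + (p!/k)·k = p + p! copies of a. Now the a-count is p+p! and (b-count)-3 = (p+p!+3)-3 = p+p!, so i+3 ≠ j fails. So xy^t z = a^{p+p!} b^{p+p!+3} ∉ L.
Contradiction. Therefore L is not regular.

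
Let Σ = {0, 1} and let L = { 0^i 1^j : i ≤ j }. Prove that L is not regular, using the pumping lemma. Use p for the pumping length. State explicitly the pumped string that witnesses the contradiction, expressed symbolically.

0^{p+k} 1^p

Toward a contradiction, assume L is regular with pumping length p.
Choose w = 0^p 1^p ∈ L, with |w| = 2p ≥ p.
Write w = xyz as guaranteed by the lemma, with |xy| ≤ p and |y| > 0.
The first p characters of w are 0's, so xy (and hence y) consists only of 0's. Write y = 0^k, 1 ≤ k ≤ p.
Consider xy^2z = 0^{p+k} 1^p. Since k ≥ 1, the 0-count p+k exceeds the 1-count p, so i ≤ j fails; thus xy^2z ∉ L.
Contradiction. Therefore L is not regular.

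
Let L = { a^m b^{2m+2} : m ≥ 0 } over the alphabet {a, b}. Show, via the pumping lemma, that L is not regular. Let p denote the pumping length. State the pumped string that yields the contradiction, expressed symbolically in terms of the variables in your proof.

Assume L is regular; let p be its pumping constant.
Choose w = a^p b^{2p+2}, which is in L with |w| = 3p+2 ≥ p.
Write w = xyz as guaranteed by the lemma, with |xy| ≤ p and |y| > 0.
Because |xy| ≤ p and w begins with p copies of a, we have y = a^k with 1 ≤ k ≤ p.
Pump with i = 2: xy^2z = a^{p+k} b^{2p+2}. For this to lie in L we would need 2p+2 = 2(p+k)+2, which forces k = 0. But k ≥ 1, so xy^2z ∉ L.
This is a contradiction; hence L is not regular.

a^{p+k} b^{2p+2}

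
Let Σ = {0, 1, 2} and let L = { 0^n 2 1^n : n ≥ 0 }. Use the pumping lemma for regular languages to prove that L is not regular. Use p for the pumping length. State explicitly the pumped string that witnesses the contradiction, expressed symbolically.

0^{p+k} 2 1^p

Suppose for contradiction that L is regular, and let p be the pumping length.
Take w = 0^p 2 1^p ∈ L with |w| = 2p+1 ≥ p.
Write w = xyz as guaranteed by the lemma, with |xy| ≤ p and |y| ≥ 1.
The first p characters of w are 0's, so xy (and hence y) consists only of 0's. Write y = 0^k, 1 ≤ k ≤ p.
Pump with i = 2: xy^2z = 0^{p+k} 2 1^p, which would require p+k = p. But k ≥ 1, so xy^2z ∉ L.
This is a contradiction; hence L is not regular.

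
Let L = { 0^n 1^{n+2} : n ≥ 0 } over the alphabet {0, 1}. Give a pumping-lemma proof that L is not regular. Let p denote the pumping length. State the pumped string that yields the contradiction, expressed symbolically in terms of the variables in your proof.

Assume L is regular; let p be its pumping constant.
Let w = 0^p 1^{p+2} ∈ L; note |w| = 2p+2 ≥ p.
Write w = xyz as guaranteed by the lemma, with |xy| ≤ p and |y| ≥ 1.
Because |xy| ≤ p and w begins with p copies of 0, we have y = 0^k with 1 ≤ k ≤ p.
Pump with i = 2: xy^2z = 0^{p+k} 1^{p+2}. For this to lie in L we would need p+2 = (p+k)+2, which forces k = 0. But k ≥ 1, so xy^2z ∉ L.
This contradicts the pumping lemma, so L is not regular.

0^{p+k} 1^{p+2}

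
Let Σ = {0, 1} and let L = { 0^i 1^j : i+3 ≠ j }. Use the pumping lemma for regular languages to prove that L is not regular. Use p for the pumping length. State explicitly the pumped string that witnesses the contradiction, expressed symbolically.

Toward a contradiction, assume L is regular with pumping length p.
Choose w = 0^p 1^{p+p!+3}. Since p ≠ (p+p!+3)-3 = p+p!, w ∈ L; and |w| ≥ p.
By the pumping lemma, w = xyz with |xy| ≤ p and |y| ≥ 1.
The first p characters of w are 0's, so xy (and hence y) consists only of 0's. Write y = 0^k, 1 ≤ k ≤ p.
Since 1 ≤ k ≤ p, k divides p!; set t = 1 + p!/k. Then xy^t z has p + (p!/k)·k = p + p! copies of 0. Now the 0-count is p+p! and (1-count)-3 = (p+p!+3)-3 = p+p!, so i+3 ≠ j fails. So xy^t z = 0^{p+p!} 1^{p+p!+3} ∉ L.
This contradicts the pumping lemma, so L is not regular.

0^{p+p!} 1^{p+p!+3}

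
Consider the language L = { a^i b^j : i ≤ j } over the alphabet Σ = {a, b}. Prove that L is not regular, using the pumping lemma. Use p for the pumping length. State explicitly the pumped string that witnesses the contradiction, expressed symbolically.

Suppose for contradiction that L is regular, and let p be the pumping length.
Choose w = a^p b^p ∈ L, with |w| = 2p ≥ p.
By the pumping lemma, w = xyz with |xy| ≤ p and y is nonempty.
The first p characters of w are a's, so xy (and hence y) consists only of a's. Write y = a^k, 1 ≤ k ≤ p.
Consider xy^2z = a^{p+k} b^p. Since k ≥ 1, the a-count p+k exceeds the b-count p, so i ≤ j fails; thus xy^2z ∉ L.
Contradiction. Therefore L is not regular.

a^{p+k} b^p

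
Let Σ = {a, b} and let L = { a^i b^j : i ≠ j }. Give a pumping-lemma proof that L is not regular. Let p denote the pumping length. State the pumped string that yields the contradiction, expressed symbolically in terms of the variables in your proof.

Assume L is regular; let p be its pumping constant.
Choose w = a^p b^{p+p!}. Since p ≠ p+p!, w ∈ L; and |w| ≥ p.
The pumping lemma gives a decomposition w = xyz where |xy| ≤ p and y is nonempty.
Since the first p symbols of w are all a's and |xy| ≤ p, y lies entirely in the leading a-block: y = a^k for some k with 1 ≤ k ≤ p.
Since 1 ≤ k ≤ p, k divides p!; set t = 1 + p!/k. Then xy^t z has p + (p!/k)·k = p + p! copies of a. Now the a-count equals the b-count, so i ≠ j fails. So xy^t z = a^{p+p!} b^{p+p!} ∉ L.
This contradicts the pumping lemma, so L is not regular.

a^{p+p!} b^{p+p!}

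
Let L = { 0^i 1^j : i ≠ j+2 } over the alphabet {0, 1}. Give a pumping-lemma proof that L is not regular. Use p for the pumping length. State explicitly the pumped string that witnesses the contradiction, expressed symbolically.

0^{p+p!} 1^{p+p!-2}

Suppose for contradiction that L is regular, and let p be the pumping length.
Choose w = 0^p 1^{p+p!-2}. Since p ≠ (p+p!-2)+2 = p+p!, w ∈ L; and |w| ≥ p.
Write w = xyz as guaranteed by the lemma, with |xy| ≤ p and |y| > 0.
Because |xy| ≤ p and w begins with p copies of 0, we have y = 0^k with 1 ≤ k ≤ p.
Since 1 ≤ k ≤ p, k divides p!; set t = 1 + p!/k. Then xy^t z has p + (p!/k)·k = p + p! copies of 0. Now the 0-count is p+p! and (1-count)+2 = (p+p!-2)+2 = p+p!, so i ≠ j+2 fails. So xy^t z = 0^{p+p!} 1^{p+p!-2} ∉ L.
This contradicts the pumping lemma, so L is not regular.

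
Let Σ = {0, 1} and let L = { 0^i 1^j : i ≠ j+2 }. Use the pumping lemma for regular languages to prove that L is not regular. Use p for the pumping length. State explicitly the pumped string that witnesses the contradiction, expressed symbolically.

Suppose for contradiction that L is regular, and let p be the pumping length.
Choose w = 0^p 1^{p+p!-2}. Since p ≠ (p+p!-2)+2 = p+p!, w ∈ L; and |w| ≥ p.
By the pumping lemma, w = xyz with |xy| ≤ p and |y| ≥ 1.
Because |xy| ≤ p and w begins with p copies of 0, we have y = 0^k with 1 ≤ k ≤ p.
Since 1 ≤ k ≤ p, k divides p!; set t = 1 + p!/k. Then xy^t z has p + (p!/k)·k = p + p! copies of 0. Now the 0-count is p+p! and (1-count)+2 = (p+p!-2)+2 = p+p!, so i ≠ j+2 fails. So xy^t z = 0^{p+p!} 1^{p+p!-2} ∉ L.
This contradicts the pumping lemma, so L is not regular.

0^{p+p!} 1^{p+p!-2}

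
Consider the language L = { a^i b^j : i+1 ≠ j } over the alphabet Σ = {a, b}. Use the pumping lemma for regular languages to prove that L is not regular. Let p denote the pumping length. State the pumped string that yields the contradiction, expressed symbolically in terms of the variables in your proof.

a^{p+p!} b^{p+p!+1}

Suppose for contradiction that L is regular, and let p be the pumping length.
Choose w = a^p b^{p+p!+1}. Since p ≠ (p+p!+1)-1 = p+p!, w ∈ L; and |w| ≥ p.
The pumping lemma gives a decomposition w = xyz where |xy| ≤ p and |y| > 0.
The first p characters of w are a's, so xy (and hence y) consists only of a's. Write y = a^k, 1 ≤ k ≤ p.
Since 1 ≤ k ≤ p, k divides p!; set t = 1 + p!/k. Then xy^t z has p + (p!/k)·k = p + p! copies of a. Now the a-count is p+p! and (b-count)-1 = (p+p!+1)-1 = p+p!, so i+1 ≠ j fails. So xy^t z = a^{p+p!} b^{p+p!+1} ∉ L.
This is a contradiction; hence L is not regular.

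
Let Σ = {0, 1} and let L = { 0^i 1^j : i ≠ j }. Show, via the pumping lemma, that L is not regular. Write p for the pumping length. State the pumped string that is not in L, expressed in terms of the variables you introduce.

0^{p+p!} 1^{p+p!}

Suppose for contradiction that L is regular, and let p be the pumping length.
Choose w = 0^p 1^{p+p!}. Since p ≠ p+p!, w ∈ L; and |w| ≥ p.
Write w = xyz as guaranteed by the lemma, with |xy| ≤ p and |y| ≥ 1.
Since the first p symbols of w are all 0's and |xy| ≤ p, y lies entirely in the leading 0-block: y = 0^k for some k with 1 ≤ k ≤ p.
Since 1 ≤ k ≤ p, k divides p!; set t = 1 + p!/k. Then xy^t z has p + (p!/k)·k = p + p! copies of 0. Now the 0-count equals the 1-count, so i ≠ j fails. So xy^t z = 0^{p+p!} 1^{p+p!} ∉ L.
Contradiction. Therefore L is not regular.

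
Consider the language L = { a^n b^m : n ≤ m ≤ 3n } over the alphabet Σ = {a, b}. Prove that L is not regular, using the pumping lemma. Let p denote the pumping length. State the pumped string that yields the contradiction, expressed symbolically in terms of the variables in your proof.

Toward a contradiction, assume L is regular with pumping length p.
Take w = a^p b^p ∈ L (since p ≤ p ≤ 3p), with |w| = 2p ≥ p.
By the pumping lemma, w = xyz with |xy| ≤ p and |y| ≥ 1.
Since the first p symbols of w are all a's and |xy| ≤ p, y lies entirely in the leading a-block: y = a^k for some k with 1 ≤ k ≤ p.
Pump with i = 2: xy^2z = a^{p+k} b^p. Now n = p+k > p = m, so the condition n ≤ m fails. Thus xy^2z ∉ L.
Contradiction. Therefore L is not regular.

a^{p+k} b^p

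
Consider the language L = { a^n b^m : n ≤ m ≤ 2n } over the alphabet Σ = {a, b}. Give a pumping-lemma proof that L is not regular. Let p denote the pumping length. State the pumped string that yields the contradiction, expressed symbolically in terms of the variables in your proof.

Assume L is regular. Let p be the pumping length given by the pumping lemma.
Take w = a^p b^p ∈ L (since p ≤ p ≤ 2p), with |w| = 2p ≥ p.
Write w = xyz as guaranteed by the lemma, with |xy| ≤ p and |y| ≥ 1.
The first p characters of w are a's, so xy (and hence y) consists only of a's. Write y = a^k, 1 ≤ k ≤ p.
Pump with i = 2: xy^2z = a^{p+k} b^p. Now n = p+k > p = m, so the condition n ≤ m fails. Thus xy^2z ∉ L.
This contradicts the pumping lemma, so L is not regular.

a^{p+k} b^p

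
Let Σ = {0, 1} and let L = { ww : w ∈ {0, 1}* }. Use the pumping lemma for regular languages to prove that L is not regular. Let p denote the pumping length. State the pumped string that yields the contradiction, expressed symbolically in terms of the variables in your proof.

Assume L is regular; let p be its pumping constant.
Take w = 0^p 1^p 0^p 1^p = uu where u = 0^p1^p; then w ∈ L and |w| = 4p ≥ p.
Write w = xyz as guaranteed by the lemma, with |xy| ≤ p and y is nonempty.
The first p characters of w are 0's, so xy (and hence y) consists only of 0's. Write y = 0^k, 1 ≤ k ≤ p.
Pump with i = 2: xy^2z = 0^{p+k} 1^p 0^p 1^p, of length 4p+k. Suppose this equals vv. The string starts with 0 and ends with 1, so v does too; thus the boundary between the two copies of v is a 1→0 transition. There is exactly one such transition, at position 2p+k, so |v| = 2p+k and |vv| = 4p+2k ≠ 4p+k since k ≥ 1. So xy^2z ∉ L.
This is a contradiction; hence L is not regular.

0^{p+k} 1^p 0^p 1^p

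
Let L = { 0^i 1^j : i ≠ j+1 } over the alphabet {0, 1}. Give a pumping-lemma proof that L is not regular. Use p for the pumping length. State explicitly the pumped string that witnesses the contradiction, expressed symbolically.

0^{p+p!} 1^{p+p!-1}

Toward a contradiction, assume L is regular with pumping length p.
Choose w = 0^p 1^{p+p!-1}. Since p ≠ (p+p!-1)+1 = p+p!, w ∈ L; and |w| ≥ p.
By the pumping lemma, w = xyz with |xy| ≤ p and |y| > 0.
Because |xy| ≤ p and w begins with p copies of 0, we have y = 0^k with 1 ≤ k ≤ p.
Since 1 ≤ k ≤ p, k divides p!; set t = 1 + p!/k. Then xy^t z has p + (p!/k)·k = p + p! copies of 0. Now the 0-count is p+p! and (1-count)+1 = (p+p!-1)+1 = p+p!, so i ≠ j+1 fails. So xy^t z = 0^{p+p!} 1^{p+p!-1} ∉ L.
Contradiction. Therefore L is not regular.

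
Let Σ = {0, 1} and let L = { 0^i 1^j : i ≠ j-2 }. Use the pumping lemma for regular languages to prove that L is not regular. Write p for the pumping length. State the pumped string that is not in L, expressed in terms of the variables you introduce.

0^{p+p!} 1^{p+p!+2}

Suppose for contradiction that L is regular, and let p be the pumping length.
Choose w = 0^p 1^{p+p!+2}. Since p ≠ (p+p!+2)-2 = p+p!, w ∈ L; and |w| ≥ p.
The pumping lemma gives a decomposition w = xyz where |xy| ≤ p and |y| ≥ 1.
The first p characters of w are 0's, so xy (and hence y) consists only of 0's. Write y = 0^k, 1 ≤ k ≤ p.
Since 1 ≤ k ≤ p, k divides p!; set t = 1 + p!/k. Then xy^t z has p + (p!/k)·k = p + p! copies of 0. Now the 0-count is p+p! and (1-count)-2 = (p+p!+2)-2 = p+p!, so i ≠ j-2 fails. So xy^t z = 0^{p+p!} 1^{p+p!+2} ∉ L.
This contradicts the pumping lemma, so L is not regular.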